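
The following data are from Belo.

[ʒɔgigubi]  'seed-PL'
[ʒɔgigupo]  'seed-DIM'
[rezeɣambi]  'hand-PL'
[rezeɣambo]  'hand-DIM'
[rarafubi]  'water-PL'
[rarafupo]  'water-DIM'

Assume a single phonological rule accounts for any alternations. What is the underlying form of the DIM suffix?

/-po/

The DIM suffix surfaces as [-bo] and [-po], depending on the final segment of the stem.
The PL suffix, which begins with [b], is invariant after every stem; so [b] is not altered by any rule here.
The DIM suffix is therefore /-po/ underlyingly, with post-nasal voicing: voiceless stops become voiced after a nasal.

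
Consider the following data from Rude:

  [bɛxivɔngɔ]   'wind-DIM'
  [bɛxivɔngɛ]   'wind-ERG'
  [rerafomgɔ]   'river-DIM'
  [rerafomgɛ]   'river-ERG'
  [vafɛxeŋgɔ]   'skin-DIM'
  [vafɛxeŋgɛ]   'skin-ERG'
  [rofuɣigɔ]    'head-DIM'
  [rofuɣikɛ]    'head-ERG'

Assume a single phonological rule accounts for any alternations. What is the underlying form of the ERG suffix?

/-kɛ/

The ERG suffix surfaces as [-gɛ] and [-kɛ], depending on the final segment of the stem.
The DIM suffix, which begins with [g], is invariant after every stem; so [g] is not altered by any rule here.
The ERG suffix is therefore /-kɛ/ underlyingly, with post-nasal voicing: voiceless stops become voiced after a nasal.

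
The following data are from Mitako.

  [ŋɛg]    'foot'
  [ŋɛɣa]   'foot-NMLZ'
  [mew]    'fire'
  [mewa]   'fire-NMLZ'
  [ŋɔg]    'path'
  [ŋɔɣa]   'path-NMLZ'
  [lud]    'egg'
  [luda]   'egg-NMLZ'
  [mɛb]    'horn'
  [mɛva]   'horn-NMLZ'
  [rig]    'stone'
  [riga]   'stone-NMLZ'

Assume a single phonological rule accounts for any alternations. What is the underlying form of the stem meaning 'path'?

'path' shows [g] ~ [ɣ] at the end of the stem ([ŋɔg] vs [ŋɔɣa]).
But 'stone' keeps [g] in both environments ([rig], [riga]), so there is no rule changing /g/ to [ɣ] before the NMLZ suffix.
So /ɣ/ is underlying, and a rule of word-final hardening — voiced fricatives become stops word-finally — gives [g].

/ŋɔɣ/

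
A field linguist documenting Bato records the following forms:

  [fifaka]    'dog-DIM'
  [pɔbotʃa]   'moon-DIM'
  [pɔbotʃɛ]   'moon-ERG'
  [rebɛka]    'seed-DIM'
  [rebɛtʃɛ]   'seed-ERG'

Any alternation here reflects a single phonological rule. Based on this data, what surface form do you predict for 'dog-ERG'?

[fifatʃɛ]

'seed' shows [k] ~ [tʃ] at the end of the stem ([rebɛka] vs [rebɛtʃɛ]).
But 'moon' keeps [tʃ] in both environments ([pɔbotʃa], [pɔbotʃɛ]), so there is no rule changing /tʃ/ to [k] before the DIM suffix.
Therefore /k/ is basic and [tʃ] is derived by palatalization before a front vowel (/k/ becomes palato-alveolar [tʃ] before a front vowel).
The one attested form of 'dog', [fifaka], shows underlying /fifak/. Applying the same rule before a front vowel gives [fifatʃɛ].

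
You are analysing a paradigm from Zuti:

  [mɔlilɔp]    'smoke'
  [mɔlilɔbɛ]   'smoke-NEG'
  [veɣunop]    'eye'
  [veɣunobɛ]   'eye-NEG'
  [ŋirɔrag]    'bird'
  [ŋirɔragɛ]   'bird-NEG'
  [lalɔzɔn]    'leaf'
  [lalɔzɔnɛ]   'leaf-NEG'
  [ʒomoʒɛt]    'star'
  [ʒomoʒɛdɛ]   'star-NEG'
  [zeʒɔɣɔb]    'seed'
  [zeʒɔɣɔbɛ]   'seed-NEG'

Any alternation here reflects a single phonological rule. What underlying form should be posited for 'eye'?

'eye' shows [p] ~ [b] at the end of the stem ([veɣunop] vs [veɣunobɛ]).
The stem 'seed' ([zeʒɔɣɔb], [zeʒɔɣɔbɛ]) shows [b] unchanged in both environments, so [b] cannot be basic with [p] derived in isolation.
So /p/ is underlying, and a rule of intervocalic voicing — voiceless stops become voiced between vowels — gives [b].

/veɣunop/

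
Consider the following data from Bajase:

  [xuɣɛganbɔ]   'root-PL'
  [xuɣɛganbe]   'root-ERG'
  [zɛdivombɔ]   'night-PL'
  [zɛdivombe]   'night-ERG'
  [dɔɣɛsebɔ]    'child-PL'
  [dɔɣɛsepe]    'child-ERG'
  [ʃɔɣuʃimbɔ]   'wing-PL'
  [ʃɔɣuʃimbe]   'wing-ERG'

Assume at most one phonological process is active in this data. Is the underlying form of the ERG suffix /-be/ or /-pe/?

/-pe/

The ERG morpheme has two allomorphs, [-be] and [-pe].
By contrast the PL suffix keeps its initial [b] throughout — that segment must be underlying.
So the underlying form is /-pe/, and voiceless stops become voiced after a nasal.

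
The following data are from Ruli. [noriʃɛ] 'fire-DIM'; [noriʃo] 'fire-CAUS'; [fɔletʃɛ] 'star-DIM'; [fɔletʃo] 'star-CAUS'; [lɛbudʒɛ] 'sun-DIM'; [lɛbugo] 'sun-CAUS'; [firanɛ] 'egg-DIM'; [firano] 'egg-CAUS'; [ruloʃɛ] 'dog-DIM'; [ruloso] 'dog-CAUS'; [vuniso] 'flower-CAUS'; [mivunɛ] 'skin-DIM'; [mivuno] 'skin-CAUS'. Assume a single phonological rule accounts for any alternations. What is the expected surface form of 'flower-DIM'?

The root 'dog' surfaces as [ruloʃɛ] and [ruloso], with a stem-final [ʃ] ~ [s] alternation.
But 'fire' keeps [ʃ] in both environments ([noriʃɛ], [noriʃo]), so there is no rule changing /ʃ/ to [s] before the CAUS suffix.
Therefore /s/ is basic and [ʃ] is derived by palatalization before a front vowel (/g/ and /s/ become palato-alveolar [dʒ] and [ʃ] before a front vowel).
The one attested form of 'flower', [vuniso], shows underlying /vunis/. Applying the same rule before a front vowel gives [vuniʃɛ].

[vuniʃɛ]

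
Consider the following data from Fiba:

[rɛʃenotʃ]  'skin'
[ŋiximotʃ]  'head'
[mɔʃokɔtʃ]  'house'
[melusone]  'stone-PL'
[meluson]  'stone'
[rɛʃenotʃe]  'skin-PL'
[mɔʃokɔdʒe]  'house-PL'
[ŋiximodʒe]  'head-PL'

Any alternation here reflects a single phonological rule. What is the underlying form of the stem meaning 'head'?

/ŋiximodʒ/

The root 'head' surfaces as [ŋiximotʃ] and [ŋiximodʒe], with a stem-final [tʃ] ~ [dʒ] alternation.
Compare 'skin', with invariant [tʃ] in [rɛʃenotʃ] and [rɛʃenotʃe]: an analysis with underlying /tʃ/ and a rule producing [dʒ] before the PL suffix would wrongly predict alternation here too.
The underlying segment must be /dʒ/; voiced obstruents become voiceless word-finally, yielding [tʃ] there.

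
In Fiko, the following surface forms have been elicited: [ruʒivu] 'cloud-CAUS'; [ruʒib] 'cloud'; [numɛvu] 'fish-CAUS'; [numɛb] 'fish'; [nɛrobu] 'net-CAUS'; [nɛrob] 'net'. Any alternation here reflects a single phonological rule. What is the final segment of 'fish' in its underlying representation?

The stem for 'fish' ends in [v] in [numɛvu] but [b] in [numɛb].
The stem 'net' ([nɛrobu], [nɛrob]) shows [b] unchanged in both environments, so [b] cannot be basic with [v] derived before the CAUS suffix.
The underlying segment must be /v/; voiced fricatives become stops word-finally, yielding [b] there.

/v/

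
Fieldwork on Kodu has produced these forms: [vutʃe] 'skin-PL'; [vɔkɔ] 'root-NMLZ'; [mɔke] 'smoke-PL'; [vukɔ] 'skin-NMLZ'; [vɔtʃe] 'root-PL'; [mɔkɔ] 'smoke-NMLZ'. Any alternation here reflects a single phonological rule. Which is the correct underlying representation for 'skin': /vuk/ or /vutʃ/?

'skin' shows [tʃ] ~ [k] at the end of the stem ([vutʃe] vs [vukɔ]).
If /k/ were underlying and a rule turned it into [tʃ] before the PL suffix, 'smoke' would also alternate; but it has [k] in both [mɔke] and [mɔkɔ].
The underlying segment must be /tʃ/; palato-alveolar /tʃ/ becomes [k] when no front vowel follows, yielding [k] there.

/vutʃ/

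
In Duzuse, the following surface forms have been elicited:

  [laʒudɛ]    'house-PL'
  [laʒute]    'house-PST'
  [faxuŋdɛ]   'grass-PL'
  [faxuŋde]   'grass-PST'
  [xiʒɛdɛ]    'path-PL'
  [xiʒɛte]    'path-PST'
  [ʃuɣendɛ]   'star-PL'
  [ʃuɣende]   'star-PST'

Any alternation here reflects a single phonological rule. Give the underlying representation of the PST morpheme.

/-te/

The PST suffix surfaces as [-de] and [-te], depending on the final segment of the stem.
The PL suffix, which begins with [d], is invariant after every stem; so [d] is not altered by any rule here.
The PST suffix is therefore /-te/ underlyingly, with post-nasal voicing: voiceless stops become voiced after a nasal.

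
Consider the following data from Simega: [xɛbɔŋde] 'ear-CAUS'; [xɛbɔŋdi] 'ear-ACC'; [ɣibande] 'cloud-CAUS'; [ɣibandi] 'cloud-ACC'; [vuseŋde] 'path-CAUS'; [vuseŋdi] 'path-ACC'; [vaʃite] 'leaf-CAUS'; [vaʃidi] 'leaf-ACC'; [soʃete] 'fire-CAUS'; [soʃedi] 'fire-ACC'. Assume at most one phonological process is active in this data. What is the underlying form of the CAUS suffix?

/-te/

The CAUS morpheme has two allomorphs, [-de] and [-te].
By contrast the ACC suffix keeps its initial [d] throughout — that segment must be underlying.
The CAUS suffix is therefore /-te/ underlyingly, with post-nasal voicing: voiceless stops become voiced after a nasal.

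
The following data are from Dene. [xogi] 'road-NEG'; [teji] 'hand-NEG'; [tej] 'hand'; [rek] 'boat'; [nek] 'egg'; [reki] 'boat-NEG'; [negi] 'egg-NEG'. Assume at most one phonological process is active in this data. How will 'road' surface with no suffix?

[xok]

The stem for 'egg' ends in [g] in [negi] but [k] in [nek].
The stem 'boat' ([reki], [rek]) shows [k] unchanged in both environments, so [k] cannot be basic with [g] derived before the NEG suffix.
So /g/ is underlying, and a rule of word-final obstruent devoicing — voiced obstruents become voiceless word-finally — gives [k].
From [xogi] the stem 'road' is /xog/; word-finally this yields [xok].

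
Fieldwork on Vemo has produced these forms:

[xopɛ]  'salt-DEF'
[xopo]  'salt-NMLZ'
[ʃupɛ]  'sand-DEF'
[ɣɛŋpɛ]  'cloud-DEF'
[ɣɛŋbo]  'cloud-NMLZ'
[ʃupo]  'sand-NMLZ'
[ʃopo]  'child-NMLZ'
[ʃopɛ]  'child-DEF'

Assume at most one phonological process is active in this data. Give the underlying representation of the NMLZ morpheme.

The NMLZ morpheme has two allomorphs, [-bo] and [-po].
By contrast the DEF suffix keeps its initial [p] throughout — that segment must be underlying.
The NMLZ suffix is therefore /-bo/ underlyingly, with post-vocalic devoicing: voiced stops become voiceless after a vowel.

/-bo/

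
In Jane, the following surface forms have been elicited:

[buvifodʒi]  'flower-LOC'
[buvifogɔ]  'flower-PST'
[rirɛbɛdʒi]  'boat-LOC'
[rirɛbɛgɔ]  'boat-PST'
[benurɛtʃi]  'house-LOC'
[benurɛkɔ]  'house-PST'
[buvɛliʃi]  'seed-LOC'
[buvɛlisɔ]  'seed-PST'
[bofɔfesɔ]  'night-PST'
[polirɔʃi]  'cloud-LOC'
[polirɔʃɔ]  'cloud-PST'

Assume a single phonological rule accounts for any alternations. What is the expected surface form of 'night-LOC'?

'seed' shows [ʃ] ~ [s] at the end of the stem ([buvɛliʃi] vs [buvɛlisɔ]).
If /ʃ/ were underlying and a rule turned it into [s] before the PST suffix, 'cloud' would also alternate; but it has [ʃ] in both [polirɔʃi] and [polirɔʃɔ].
So /s/ is underlying, and a rule of palatalization before a front vowel — /k/, /g/ and /s/ become palato-alveolar [tʃ], [dʒ] and [ʃ] before a front vowel — gives [ʃ].
From [bofɔfesɔ] the stem 'night' is /bofɔfes/; before a front vowel this yields [bofɔfeʃi].

[bofɔfeʃi]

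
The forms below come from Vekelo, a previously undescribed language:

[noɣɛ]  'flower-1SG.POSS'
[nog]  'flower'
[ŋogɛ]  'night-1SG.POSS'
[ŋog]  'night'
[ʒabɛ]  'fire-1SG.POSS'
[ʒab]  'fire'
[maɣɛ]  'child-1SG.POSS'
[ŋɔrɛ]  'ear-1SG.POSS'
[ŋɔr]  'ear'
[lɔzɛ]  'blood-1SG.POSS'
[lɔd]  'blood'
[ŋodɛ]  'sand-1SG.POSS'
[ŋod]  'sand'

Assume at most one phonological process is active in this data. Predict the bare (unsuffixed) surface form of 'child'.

The stem for 'flower' ends in [ɣ] in [noɣɛ] but [g] in [nog].
But 'night' keeps [g] in both environments ([ŋogɛ], [ŋog]), so there is no rule changing /g/ to [ɣ] before the 1SG.POSS suffix.
The underlying segment must be /ɣ/; voiced fricatives become stops word-finally, yielding [g] there.
The one attested form of 'child', [maɣɛ], shows underlying /maɣ/. Applying the same rule word-finally gives [mag].

[mag]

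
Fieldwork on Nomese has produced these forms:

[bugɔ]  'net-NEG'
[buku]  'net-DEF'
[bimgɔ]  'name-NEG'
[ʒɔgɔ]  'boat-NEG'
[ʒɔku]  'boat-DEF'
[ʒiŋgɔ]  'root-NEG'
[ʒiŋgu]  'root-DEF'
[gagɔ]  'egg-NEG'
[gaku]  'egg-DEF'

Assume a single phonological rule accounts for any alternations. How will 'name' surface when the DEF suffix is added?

The DEF morpheme has two allomorphs, [-gu] and [-ku].
By contrast the NEG suffix keeps its initial [g] throughout — that segment must be underlying.
The DEF suffix is therefore /-ku/ underlyingly, with post-nasal voicing: voiceless stops become voiced after a nasal.
After 'name', which ends in a nasal, the suffix surfaces as [-gu], giving [bimgu].

[bimgu]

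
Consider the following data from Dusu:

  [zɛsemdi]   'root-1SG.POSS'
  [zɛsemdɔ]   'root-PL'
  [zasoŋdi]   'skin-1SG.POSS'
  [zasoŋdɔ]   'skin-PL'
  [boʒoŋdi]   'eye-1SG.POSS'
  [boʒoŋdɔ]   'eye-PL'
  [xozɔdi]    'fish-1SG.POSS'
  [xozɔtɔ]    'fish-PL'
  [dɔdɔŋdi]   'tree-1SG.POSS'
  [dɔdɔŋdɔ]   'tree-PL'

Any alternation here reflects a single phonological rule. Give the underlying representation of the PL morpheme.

The PL morpheme has two allomorphs, [-dɔ] and [-tɔ].
The 1SG.POSS suffix, which begins with [d], is invariant after every stem; so [d] is not altered by any rule here.
So the underlying form is /-tɔ/, and voiceless stops become voiced after a nasal.

/-tɔ/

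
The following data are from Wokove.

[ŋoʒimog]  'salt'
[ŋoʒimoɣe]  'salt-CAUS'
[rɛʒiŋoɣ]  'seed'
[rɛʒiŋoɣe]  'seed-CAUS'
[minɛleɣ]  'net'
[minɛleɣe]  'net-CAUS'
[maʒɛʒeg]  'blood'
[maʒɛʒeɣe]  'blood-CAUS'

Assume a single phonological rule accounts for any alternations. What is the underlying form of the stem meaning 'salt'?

/ŋoʒimog/

The root 'salt' surfaces as [ŋoʒimog] and [ŋoʒimoɣe], with a stem-final [g] ~ [ɣ] alternation.
Compare 'seed', with invariant [ɣ] in [rɛʒiŋoɣ] and [rɛʒiŋoɣe]: an analysis with underlying /ɣ/ and a rule producing [g] in isolation would wrongly predict alternation here too.
Therefore /g/ is basic and [ɣ] is derived by intervocalic spirantization (voiced stops become fricatives between vowels).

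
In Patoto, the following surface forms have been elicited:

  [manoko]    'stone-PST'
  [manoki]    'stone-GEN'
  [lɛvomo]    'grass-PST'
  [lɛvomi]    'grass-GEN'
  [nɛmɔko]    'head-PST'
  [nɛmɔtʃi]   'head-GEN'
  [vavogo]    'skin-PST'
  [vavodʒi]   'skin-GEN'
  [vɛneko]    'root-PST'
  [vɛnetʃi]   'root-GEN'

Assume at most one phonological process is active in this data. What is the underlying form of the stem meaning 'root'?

In [vɛneko] and [vɛnetʃi] the final segment of 'root' alternates: [k] ~ [tʃ].
But 'stone' keeps [k] in both environments ([manoko], [manoki]), so there is no rule changing /k/ to [tʃ] before the GEN suffix.
The alternation reflects depalatalization: palato-alveolar /tʃ/ and /dʒ/ become [k] and [g] when no front vowel follows. /tʃ/ is underlying.
The underlying form of 'root' is therefore /vɛnetʃ/.

/vɛnetʃ/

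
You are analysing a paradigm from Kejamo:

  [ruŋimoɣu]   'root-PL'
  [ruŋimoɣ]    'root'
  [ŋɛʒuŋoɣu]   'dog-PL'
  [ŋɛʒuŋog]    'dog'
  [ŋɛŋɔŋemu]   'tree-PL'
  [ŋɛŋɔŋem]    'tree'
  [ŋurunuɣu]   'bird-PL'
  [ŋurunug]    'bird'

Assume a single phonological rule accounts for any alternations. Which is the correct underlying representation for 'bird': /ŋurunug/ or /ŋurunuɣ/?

/ŋurunug/

The root 'bird' surfaces as [ŋurunuɣu] and [ŋurunug], with a stem-final [ɣ] ~ [g] alternation.
If /ɣ/ were underlying and a rule turned it into [g] in isolation, 'root' would also alternate; but it has [ɣ] in both [ruŋimoɣu] and [ruŋimoɣ].
The underlying segment must be /g/; voiced stops become fricatives between vowels, yielding [ɣ] there.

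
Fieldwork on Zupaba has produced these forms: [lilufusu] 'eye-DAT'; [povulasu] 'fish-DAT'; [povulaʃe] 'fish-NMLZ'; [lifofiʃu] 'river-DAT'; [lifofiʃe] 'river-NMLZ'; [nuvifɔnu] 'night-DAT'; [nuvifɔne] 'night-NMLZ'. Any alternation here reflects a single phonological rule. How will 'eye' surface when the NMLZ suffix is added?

In [povulasu] and [povulaʃe] the final segment of 'fish' alternates: [s] ~ [ʃ].
If /ʃ/ were underlying and a rule turned it into [s] before the DAT suffix, 'river' would also alternate; but it has [ʃ] in both [lifofiʃu] and [lifofiʃe].
Therefore /s/ is basic and [ʃ] is derived by palatalization before a front vowel (/s/ becomes palato-alveolar [ʃ] before a front vowel).
From [lilufusu] the stem 'eye' is /lilufus/; before a front vowel this yields [lilufuʃe].

[lilufuʃe]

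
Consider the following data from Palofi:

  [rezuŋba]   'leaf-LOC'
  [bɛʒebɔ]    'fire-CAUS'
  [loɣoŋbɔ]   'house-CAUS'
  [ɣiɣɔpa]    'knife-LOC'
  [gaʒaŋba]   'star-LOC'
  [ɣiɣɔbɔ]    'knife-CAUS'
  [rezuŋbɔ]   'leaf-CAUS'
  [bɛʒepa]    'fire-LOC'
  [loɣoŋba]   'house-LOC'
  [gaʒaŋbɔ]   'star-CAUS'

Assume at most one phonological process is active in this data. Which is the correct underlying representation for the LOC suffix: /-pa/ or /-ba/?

The LOC morpheme has two allomorphs, [-ba] and [-pa].
The CAUS suffix, which begins with [b], is invariant after every stem; so [b] is not altered by any rule here.
So the underlying form is /-pa/, and voiceless stops become voiced after a nasal.

/-pa/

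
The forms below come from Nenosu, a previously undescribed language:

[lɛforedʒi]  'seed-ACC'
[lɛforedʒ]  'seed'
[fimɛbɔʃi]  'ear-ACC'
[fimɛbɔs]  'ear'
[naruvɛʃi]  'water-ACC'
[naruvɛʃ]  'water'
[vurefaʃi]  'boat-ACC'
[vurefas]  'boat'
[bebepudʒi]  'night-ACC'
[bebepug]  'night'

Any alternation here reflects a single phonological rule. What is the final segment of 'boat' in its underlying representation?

/s/

'boat' shows [ʃ] ~ [s] at the end of the stem ([vurefaʃi] vs [vurefas]).
But 'water' keeps [ʃ] in both environments ([naruvɛʃi], [naruvɛʃ]), so there is no rule changing /ʃ/ to [s] in isolation.
So /s/ is underlying, and a rule of palatalization before a front vowel — /g/ and /s/ become palato-alveolar [dʒ] and [ʃ] before a front vowel — gives [ʃ].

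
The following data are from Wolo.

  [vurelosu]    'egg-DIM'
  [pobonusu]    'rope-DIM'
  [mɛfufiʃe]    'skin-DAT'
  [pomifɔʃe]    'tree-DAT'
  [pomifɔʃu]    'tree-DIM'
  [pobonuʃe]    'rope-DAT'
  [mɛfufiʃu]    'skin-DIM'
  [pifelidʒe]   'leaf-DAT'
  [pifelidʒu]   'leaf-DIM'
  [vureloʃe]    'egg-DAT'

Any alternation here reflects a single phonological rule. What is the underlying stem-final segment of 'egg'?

/s/

The root 'egg' surfaces as [vurelosu] and [vureloʃe], with a stem-final [s] ~ [ʃ] alternation.
Compare 'skin', with invariant [ʃ] in [mɛfufiʃu] and [mɛfufiʃe]: an analysis with underlying /ʃ/ and a rule producing [s] before the DIM suffix would wrongly predict alternation here too.
The alternation reflects palatalization before a front vowel: /s/ becomes palato-alveolar [ʃ] before a front vowel. /s/ is underlying.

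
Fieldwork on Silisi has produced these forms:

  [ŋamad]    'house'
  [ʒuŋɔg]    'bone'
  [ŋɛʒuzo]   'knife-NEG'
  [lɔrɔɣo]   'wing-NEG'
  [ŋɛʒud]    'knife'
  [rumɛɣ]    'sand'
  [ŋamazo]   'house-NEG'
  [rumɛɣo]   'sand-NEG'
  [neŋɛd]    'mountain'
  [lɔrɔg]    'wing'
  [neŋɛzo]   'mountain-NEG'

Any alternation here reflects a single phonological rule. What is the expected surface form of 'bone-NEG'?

[ʒuŋɔɣo]

The root 'wing' surfaces as [lɔrɔɣo] and [lɔrɔg], with a stem-final [ɣ] ~ [g] alternation.
Compare 'sand', with invariant [ɣ] in [rumɛɣo] and [rumɛɣ]: an analysis with underlying /ɣ/ and a rule producing [g] in isolation would wrongly predict alternation here too.
Therefore /g/ is basic and [ɣ] is derived by intervocalic spirantization (voiced stops become fricatives between vowels).
From [ʒuŋɔg] the stem 'bone' is /ʒuŋɔg/; between vowels this yields [ʒuŋɔɣo].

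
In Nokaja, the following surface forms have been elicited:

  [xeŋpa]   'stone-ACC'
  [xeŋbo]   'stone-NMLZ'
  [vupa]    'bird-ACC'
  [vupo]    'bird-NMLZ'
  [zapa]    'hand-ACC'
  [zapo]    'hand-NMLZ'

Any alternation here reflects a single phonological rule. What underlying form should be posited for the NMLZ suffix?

The NMLZ morpheme has two allomorphs, [-bo] and [-po].
The ACC suffix, which begins with [p], is invariant after every stem; so [p] is not altered by any rule here.
So the underlying form is /-bo/, and voiced stops become voiceless after a vowel.

/-bo/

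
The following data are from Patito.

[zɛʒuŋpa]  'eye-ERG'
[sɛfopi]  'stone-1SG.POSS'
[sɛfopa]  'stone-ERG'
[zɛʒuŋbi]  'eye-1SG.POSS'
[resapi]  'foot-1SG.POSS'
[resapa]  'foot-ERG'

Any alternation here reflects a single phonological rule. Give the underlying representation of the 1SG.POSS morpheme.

The 1SG.POSS morpheme has two allomorphs, [-bi] and [-pi].
The ERG suffix, which begins with [p], is invariant after every stem; so [p] is not altered by any rule here.
The 1SG.POSS suffix is therefore /-bi/ underlyingly, with post-vocalic devoicing: voiced stops become voiceless after a vowel.

/-bi/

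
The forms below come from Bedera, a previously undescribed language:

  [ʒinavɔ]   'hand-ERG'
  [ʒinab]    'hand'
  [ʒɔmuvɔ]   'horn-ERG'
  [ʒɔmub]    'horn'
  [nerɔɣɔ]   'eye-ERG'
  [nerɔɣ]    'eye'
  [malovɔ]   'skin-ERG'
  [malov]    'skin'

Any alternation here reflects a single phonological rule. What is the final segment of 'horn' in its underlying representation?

The stem for 'horn' ends in [v] in [ʒɔmuvɔ] but [b] in [ʒɔmub].
If /v/ were underlying and a rule turned it into [b] in isolation, 'skin' would also alternate; but it has [v] in both [malovɔ] and [malov].
Therefore /b/ is basic and [v] is derived by intervocalic spirantization (voiced stops become fricatives between vowels).

/b/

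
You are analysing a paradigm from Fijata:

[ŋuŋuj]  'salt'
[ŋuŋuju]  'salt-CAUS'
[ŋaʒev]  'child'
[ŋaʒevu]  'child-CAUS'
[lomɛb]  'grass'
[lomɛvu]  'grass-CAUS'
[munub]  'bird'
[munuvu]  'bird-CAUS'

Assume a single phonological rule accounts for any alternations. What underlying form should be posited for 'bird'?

/munub/

The stem for 'bird' ends in [b] in [munub] but [v] in [munuvu].
If /v/ were underlying and a rule turned it into [b] in isolation, 'child' would also alternate; but it has [v] in both [ŋaʒev] and [ŋaʒevu].
Therefore /b/ is basic and [v] is derived by intervocalic spirantization (voiced stops become fricatives between vowels).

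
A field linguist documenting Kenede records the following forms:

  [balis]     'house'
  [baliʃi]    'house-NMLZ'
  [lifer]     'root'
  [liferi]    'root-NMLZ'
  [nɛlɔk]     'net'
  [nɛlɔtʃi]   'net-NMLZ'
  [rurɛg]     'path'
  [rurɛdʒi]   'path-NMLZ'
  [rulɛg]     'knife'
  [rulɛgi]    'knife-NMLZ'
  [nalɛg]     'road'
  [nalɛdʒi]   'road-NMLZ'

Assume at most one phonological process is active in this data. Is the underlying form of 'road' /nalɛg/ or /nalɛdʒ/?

/nalɛdʒ/

The root 'road' surfaces as [nalɛg] and [nalɛdʒi], with a stem-final [g] ~ [dʒ] alternation.
Compare 'knife', with invariant [g] in [rulɛg] and [rulɛgi]: an analysis with underlying /g/ and a rule producing [dʒ] before the NMLZ suffix would wrongly predict alternation here too.
Therefore /dʒ/ is basic and [g] is derived by depalatalization (palato-alveolar /tʃ/, /dʒ/ and /ʃ/ become [k], [g] and [s] when no front vowel follows).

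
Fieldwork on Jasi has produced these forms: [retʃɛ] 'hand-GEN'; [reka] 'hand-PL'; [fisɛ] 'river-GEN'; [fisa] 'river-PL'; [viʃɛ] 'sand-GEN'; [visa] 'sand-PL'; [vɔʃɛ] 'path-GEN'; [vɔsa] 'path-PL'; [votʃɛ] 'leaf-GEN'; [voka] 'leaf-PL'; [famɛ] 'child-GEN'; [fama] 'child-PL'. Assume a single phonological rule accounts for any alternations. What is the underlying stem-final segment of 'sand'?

/ʃ/

'sand' shows [ʃ] ~ [s] at the end of the stem ([viʃɛ] vs [visa]).
But 'river' keeps [s] in both environments ([fisɛ], [fisa]), so there is no rule changing /s/ to [ʃ] before the GEN suffix.
The alternation reflects depalatalization: palato-alveolar /tʃ/ and /ʃ/ become [k] and [s] when no front vowel follows. /ʃ/ is underlying.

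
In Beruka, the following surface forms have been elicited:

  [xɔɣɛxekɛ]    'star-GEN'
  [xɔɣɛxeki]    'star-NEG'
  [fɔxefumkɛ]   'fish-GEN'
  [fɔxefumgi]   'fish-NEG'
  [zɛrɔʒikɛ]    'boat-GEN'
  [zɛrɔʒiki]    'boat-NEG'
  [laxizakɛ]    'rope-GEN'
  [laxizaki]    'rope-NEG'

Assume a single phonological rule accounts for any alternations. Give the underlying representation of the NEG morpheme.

/-gi/

The NEG suffix surfaces as [-gi] and [-ki], depending on the final segment of the stem.
By contrast the GEN suffix keeps its initial [k] throughout — that segment must be underlying.
So the underlying form is /-gi/, and voiced stops become voiceless after a vowel.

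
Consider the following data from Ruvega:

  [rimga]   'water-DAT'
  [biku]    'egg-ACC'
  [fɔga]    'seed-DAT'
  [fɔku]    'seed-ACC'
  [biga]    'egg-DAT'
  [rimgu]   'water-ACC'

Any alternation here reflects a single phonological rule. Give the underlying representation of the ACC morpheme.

The ACC morpheme has two allomorphs, [-gu] and [-ku].
The DAT suffix, which begins with [g], is invariant after every stem; so [g] is not altered by any rule here.
So the underlying form is /-ku/, and voiceless stops become voiced after a nasal.

/-ku/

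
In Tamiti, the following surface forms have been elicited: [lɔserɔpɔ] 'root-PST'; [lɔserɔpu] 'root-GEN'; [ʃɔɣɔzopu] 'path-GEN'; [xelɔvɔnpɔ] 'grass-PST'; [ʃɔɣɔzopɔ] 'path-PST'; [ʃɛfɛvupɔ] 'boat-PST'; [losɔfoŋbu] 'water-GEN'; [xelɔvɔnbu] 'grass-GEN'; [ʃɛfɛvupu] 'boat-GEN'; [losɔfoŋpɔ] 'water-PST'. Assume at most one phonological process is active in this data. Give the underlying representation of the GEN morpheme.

/-bu/

The GEN morpheme has two allomorphs, [-bu] and [-pu].
By contrast the PST suffix keeps its initial [p] throughout — that segment must be underlying.
So the underlying form is /-bu/, and voiced stops become voiceless after a vowel.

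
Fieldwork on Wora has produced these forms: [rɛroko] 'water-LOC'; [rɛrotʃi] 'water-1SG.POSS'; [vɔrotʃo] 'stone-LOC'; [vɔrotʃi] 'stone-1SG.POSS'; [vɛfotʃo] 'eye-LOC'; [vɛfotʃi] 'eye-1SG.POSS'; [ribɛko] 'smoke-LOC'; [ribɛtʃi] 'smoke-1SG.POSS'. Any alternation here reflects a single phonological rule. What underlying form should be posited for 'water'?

/rɛrok/

The stem for 'water' ends in [k] in [rɛroko] but [tʃ] in [rɛrotʃi].
But 'stone' keeps [tʃ] in both environments ([vɔrotʃo], [vɔrotʃi]), so there is no rule changing /tʃ/ to [k] before the LOC suffix.
Therefore /k/ is basic and [tʃ] is derived by palatalization before a front vowel (/k/ becomes palato-alveolar [tʃ] before a front vowel).
Hence 'water' is /rɛrok/ underlyingly.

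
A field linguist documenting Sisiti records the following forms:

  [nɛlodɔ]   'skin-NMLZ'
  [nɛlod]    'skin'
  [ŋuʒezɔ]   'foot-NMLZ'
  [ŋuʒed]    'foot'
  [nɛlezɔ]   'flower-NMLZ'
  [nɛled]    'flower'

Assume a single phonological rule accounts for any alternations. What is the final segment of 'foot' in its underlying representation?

/z/

'foot' shows [z] ~ [d] at the end of the stem ([ŋuʒezɔ] vs [ŋuʒed]).
Compare 'skin', with invariant [d] in [nɛlodɔ] and [nɛlod]: an analysis with underlying /d/ and a rule producing [z] before the NMLZ suffix would wrongly predict alternation here too.
Therefore /z/ is basic and [d] is derived by word-final hardening (voiced fricatives become stops word-finally).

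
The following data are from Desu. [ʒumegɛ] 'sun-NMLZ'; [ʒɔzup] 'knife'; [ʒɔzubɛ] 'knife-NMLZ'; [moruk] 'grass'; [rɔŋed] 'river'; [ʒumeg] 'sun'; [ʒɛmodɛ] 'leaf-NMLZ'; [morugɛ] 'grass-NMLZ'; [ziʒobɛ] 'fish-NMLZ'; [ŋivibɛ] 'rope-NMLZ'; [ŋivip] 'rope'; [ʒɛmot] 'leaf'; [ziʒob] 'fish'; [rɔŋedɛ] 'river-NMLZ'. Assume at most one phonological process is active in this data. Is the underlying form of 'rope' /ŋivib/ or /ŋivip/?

/ŋivip/

'rope' shows [p] ~ [b] at the end of the stem ([ŋivip] vs [ŋivibɛ]).
The stem 'fish' ([ziʒob], [ziʒobɛ]) shows [b] unchanged in both environments, so [b] cannot be basic with [p] derived in isolation.
The underlying segment must be /p/; voiceless stops become voiced between vowels, yielding [b] there.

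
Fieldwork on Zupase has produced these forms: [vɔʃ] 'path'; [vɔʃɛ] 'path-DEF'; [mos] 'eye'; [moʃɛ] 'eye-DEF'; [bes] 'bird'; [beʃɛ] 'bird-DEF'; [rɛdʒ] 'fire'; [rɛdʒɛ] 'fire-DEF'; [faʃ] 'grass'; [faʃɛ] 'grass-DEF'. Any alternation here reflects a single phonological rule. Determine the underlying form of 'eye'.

/mos/

'eye' shows [s] ~ [ʃ] at the end of the stem ([mos] vs [moʃɛ]).
The stem 'path' ([vɔʃ], [vɔʃɛ]) shows [ʃ] unchanged in both environments, so [ʃ] cannot be basic with [s] derived in isolation.
The alternation reflects palatalization before a front vowel: /s/ becomes palato-alveolar [ʃ] before a front vowel. /s/ is underlying.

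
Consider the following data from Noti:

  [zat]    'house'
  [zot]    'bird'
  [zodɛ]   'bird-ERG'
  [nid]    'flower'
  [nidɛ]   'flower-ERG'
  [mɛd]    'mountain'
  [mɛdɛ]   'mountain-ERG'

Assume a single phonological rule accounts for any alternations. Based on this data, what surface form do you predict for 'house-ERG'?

The stem for 'bird' ends in [t] in [zot] but [d] in [zodɛ].
If /d/ were underlying and a rule turned it into [t] in isolation, 'flower' would also alternate; but it has [d] in both [nid] and [nidɛ].
The underlying segment must be /t/; voiceless stops become voiced between vowels, yielding [d] there.
The one attested form of 'house', [zat], shows underlying /zat/. Applying the same rule between vowels gives [zadɛ].

[zadɛ]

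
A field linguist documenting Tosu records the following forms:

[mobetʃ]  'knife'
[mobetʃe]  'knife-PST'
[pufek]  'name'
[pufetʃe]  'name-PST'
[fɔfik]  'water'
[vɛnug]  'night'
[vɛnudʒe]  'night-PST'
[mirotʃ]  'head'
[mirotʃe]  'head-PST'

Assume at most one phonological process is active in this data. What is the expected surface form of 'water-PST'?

[fɔfitʃe]

The root 'name' surfaces as [pufek] and [pufetʃe], with a stem-final [k] ~ [tʃ] alternation.
The stem 'knife' ([mobetʃ], [mobetʃe]) shows [tʃ] unchanged in both environments, so [tʃ] cannot be basic with [k] derived in isolation.
Therefore /k/ is basic and [tʃ] is derived by palatalization before a front vowel (/k/ and /g/ become palato-alveolar [tʃ] and [dʒ] before a front vowel).
The one attested form of 'water', [fɔfik], shows underlying /fɔfik/. Applying the same rule before a front vowel gives [fɔfitʃe].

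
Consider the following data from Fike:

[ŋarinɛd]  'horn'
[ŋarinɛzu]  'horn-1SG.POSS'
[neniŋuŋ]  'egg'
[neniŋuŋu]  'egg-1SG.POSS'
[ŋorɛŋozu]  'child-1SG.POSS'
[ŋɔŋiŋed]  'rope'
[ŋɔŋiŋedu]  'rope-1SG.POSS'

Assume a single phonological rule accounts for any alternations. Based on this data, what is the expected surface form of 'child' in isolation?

In [ŋarinɛd] and [ŋarinɛzu] the final segment of 'horn' alternates: [d] ~ [z].
If /d/ were underlying and a rule turned it into [z] before the 1SG.POSS suffix, 'rope' would also alternate; but it has [d] in both [ŋɔŋiŋed] and [ŋɔŋiŋedu].
Therefore /z/ is basic and [d] is derived by word-final hardening (voiced fricatives become stops word-finally).
From [ŋorɛŋozu] the stem 'child' is /ŋorɛŋoz/; word-finally this yields [ŋorɛŋod].

[ŋorɛŋod]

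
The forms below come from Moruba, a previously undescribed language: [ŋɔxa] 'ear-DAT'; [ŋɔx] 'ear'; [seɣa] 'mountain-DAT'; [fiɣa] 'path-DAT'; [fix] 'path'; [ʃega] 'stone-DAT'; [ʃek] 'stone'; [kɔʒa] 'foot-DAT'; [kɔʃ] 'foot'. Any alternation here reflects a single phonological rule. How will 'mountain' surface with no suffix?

The root 'path' surfaces as [fiɣa] and [fix], with a stem-final [ɣ] ~ [x] alternation.
The stem 'ear' ([ŋɔxa], [ŋɔx]) shows [x] unchanged in both environments, so [x] cannot be basic with [ɣ] derived before the DAT suffix.
So /ɣ/ is underlying, and a rule of word-final obstruent devoicing — voiced obstruents become voiceless word-finally — gives [x].
The one attested form of 'mountain', [seɣa], shows underlying /seɣ/. Applying the same rule word-finally gives [sex].

[sex]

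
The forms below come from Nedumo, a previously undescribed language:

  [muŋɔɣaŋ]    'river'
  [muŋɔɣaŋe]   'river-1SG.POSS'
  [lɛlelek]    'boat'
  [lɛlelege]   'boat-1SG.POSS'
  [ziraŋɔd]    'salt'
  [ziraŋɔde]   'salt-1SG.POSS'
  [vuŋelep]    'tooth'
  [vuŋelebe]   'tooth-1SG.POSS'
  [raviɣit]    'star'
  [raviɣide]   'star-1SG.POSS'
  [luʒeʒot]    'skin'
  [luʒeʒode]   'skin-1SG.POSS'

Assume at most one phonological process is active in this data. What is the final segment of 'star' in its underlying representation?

The stem for 'star' ends in [t] in [raviɣit] but [d] in [raviɣide].
Compare 'salt', with invariant [d] in [ziraŋɔd] and [ziraŋɔde]: an analysis with underlying /d/ and a rule producing [t] in isolation would wrongly predict alternation here too.
The underlying segment must be /t/; voiceless stops become voiced between vowels, yielding [d] there.

/t/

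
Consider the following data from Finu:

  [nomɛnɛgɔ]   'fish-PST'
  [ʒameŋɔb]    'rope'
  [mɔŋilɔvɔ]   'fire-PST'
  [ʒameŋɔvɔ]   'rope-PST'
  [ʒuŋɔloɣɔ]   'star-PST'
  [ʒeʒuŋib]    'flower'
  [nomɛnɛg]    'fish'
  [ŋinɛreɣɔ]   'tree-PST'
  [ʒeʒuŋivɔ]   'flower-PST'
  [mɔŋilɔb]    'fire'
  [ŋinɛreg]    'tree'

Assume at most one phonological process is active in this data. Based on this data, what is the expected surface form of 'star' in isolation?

In [ŋinɛreg] and [ŋinɛreɣɔ] the final segment of 'tree' alternates: [g] ~ [ɣ].
Compare 'fish', with invariant [g] in [nomɛnɛg] and [nomɛnɛgɔ]: an analysis with underlying /g/ and a rule producing [ɣ] before the PST suffix would wrongly predict alternation here too.
The alternation reflects word-final hardening: voiced fricatives become stops word-finally. /ɣ/ is underlying.
From [ʒuŋɔloɣɔ] the stem 'star' is /ʒuŋɔloɣ/; word-finally this yields [ʒuŋɔlog].

[ʒuŋɔlog]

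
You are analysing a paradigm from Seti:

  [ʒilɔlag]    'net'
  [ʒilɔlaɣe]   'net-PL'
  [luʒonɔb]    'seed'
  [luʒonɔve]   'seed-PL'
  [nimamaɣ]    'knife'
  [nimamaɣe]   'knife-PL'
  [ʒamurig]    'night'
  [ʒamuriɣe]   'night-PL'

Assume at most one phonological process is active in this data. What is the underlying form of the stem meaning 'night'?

The root 'night' surfaces as [ʒamurig] and [ʒamuriɣe], with a stem-final [g] ~ [ɣ] alternation.
The stem 'knife' ([nimamaɣ], [nimamaɣe]) shows [ɣ] unchanged in both environments, so [ɣ] cannot be basic with [g] derived in isolation.
The underlying segment must be /g/; voiced stops become fricatives between vowels, yielding [ɣ] there.

/ʒamurig/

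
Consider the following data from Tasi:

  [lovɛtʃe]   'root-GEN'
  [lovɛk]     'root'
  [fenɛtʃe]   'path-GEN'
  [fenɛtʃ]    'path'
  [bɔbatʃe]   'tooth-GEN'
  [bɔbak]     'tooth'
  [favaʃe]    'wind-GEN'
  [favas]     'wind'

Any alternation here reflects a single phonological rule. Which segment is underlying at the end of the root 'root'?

The stem for 'root' ends in [tʃ] in [lovɛtʃe] but [k] in [lovɛk].
The stem 'path' ([fenɛtʃe], [fenɛtʃ]) shows [tʃ] unchanged in both environments, so [tʃ] cannot be basic with [k] derived in isolation.
The alternation reflects palatalization before a front vowel: /k/ and /s/ become palato-alveolar [tʃ] and [ʃ] before a front vowel. /k/ is underlying.

/k/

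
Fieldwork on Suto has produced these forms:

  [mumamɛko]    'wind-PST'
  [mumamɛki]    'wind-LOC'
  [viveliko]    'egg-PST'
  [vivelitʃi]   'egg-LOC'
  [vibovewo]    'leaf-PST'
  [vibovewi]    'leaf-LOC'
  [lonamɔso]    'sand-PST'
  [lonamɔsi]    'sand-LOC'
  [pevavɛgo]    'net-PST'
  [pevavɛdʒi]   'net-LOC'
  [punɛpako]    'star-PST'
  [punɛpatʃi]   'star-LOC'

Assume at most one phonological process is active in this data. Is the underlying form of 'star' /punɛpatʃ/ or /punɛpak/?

'star' shows [k] ~ [tʃ] at the end of the stem ([punɛpako] vs [punɛpatʃi]).
If /k/ were underlying and a rule turned it into [tʃ] before the LOC suffix, 'wind' would also alternate; but it has [k] in both [mumamɛko] and [mumamɛki].
Therefore /tʃ/ is basic and [k] is derived by depalatalization (palato-alveolar /tʃ/ and /dʒ/ become [k] and [g] when no front vowel follows).

/punɛpatʃ/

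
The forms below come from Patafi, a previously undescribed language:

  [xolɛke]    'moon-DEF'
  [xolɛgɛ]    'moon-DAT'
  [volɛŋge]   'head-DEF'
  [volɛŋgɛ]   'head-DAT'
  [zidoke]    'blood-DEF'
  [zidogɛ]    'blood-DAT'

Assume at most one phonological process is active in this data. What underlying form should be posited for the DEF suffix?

The DEF suffix surfaces as [-ge] and [-ke], depending on the final segment of the stem.
The DAT suffix, which begins with [g], is invariant after every stem; so [g] is not altered by any rule here.
The DEF suffix is therefore /-ke/ underlyingly, with post-nasal voicing: voiceless stops become voiced after a nasal.

/-ke/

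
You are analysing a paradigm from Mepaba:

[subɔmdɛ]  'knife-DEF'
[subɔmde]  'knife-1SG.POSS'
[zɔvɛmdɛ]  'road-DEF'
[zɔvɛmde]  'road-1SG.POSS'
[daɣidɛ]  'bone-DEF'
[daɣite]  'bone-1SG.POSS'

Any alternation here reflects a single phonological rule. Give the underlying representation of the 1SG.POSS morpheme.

/-te/

The 1SG.POSS morpheme has two allomorphs, [-de] and [-te].
The DEF suffix, which begins with [d], is invariant after every stem; so [d] is not altered by any rule here.
The 1SG.POSS suffix is therefore /-te/ underlyingly, with post-nasal voicing: voiceless stops become voiced after a nasal.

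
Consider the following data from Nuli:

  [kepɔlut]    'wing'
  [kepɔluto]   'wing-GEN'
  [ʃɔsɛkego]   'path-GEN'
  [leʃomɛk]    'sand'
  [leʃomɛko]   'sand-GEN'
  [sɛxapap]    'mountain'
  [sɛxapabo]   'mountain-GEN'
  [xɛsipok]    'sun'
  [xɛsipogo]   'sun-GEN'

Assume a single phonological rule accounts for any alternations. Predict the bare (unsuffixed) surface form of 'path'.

[ʃɔsɛkek]

'sun' shows [k] ~ [g] at the end of the stem ([xɛsipok] vs [xɛsipogo]).
Compare 'sand', with invariant [k] in [leʃomɛk] and [leʃomɛko]: an analysis with underlying /k/ and a rule producing [g] before the GEN suffix would wrongly predict alternation here too.
The alternation reflects word-final obstruent devoicing: voiced obstruents become voiceless word-finally. /g/ is underlying.
The one attested form of 'path', [ʃɔsɛkego], shows underlying /ʃɔsɛkeg/. Applying the same rule word-finally gives [ʃɔsɛkek].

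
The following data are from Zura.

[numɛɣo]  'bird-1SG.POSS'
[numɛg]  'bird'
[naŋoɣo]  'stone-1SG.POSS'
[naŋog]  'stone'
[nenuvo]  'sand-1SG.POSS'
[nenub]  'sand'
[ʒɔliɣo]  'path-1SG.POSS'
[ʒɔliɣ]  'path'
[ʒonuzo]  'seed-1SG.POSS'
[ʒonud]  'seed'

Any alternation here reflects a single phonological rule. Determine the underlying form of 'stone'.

The stem for 'stone' ends in [ɣ] in [naŋoɣo] but [g] in [naŋog].
If /ɣ/ were underlying and a rule turned it into [g] in isolation, 'path' would also alternate; but it has [ɣ] in both [ʒɔliɣo] and [ʒɔliɣ].
So /g/ is underlying, and a rule of intervocalic spirantization — voiced stops become fricatives between vowels — gives [ɣ].
So 'stone' = /naŋog/.

/naŋog/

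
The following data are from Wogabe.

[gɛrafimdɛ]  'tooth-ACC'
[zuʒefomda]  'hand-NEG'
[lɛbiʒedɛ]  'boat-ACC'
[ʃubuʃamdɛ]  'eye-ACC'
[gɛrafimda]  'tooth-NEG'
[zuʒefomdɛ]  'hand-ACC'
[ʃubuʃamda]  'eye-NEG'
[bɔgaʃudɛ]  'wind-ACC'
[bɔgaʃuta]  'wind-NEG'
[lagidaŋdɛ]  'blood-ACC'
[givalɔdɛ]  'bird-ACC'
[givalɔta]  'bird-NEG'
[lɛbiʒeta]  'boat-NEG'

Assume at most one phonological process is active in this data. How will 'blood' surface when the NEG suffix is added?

The NEG suffix surfaces as [-da] and [-ta], depending on the final segment of the stem.
By contrast the ACC suffix keeps its initial [d] throughout — that segment must be underlying.
The NEG suffix is therefore /-ta/ underlyingly, with post-nasal voicing: voiceless stops become voiced after a nasal.
After 'blood', which ends in a nasal, the suffix surfaces as [-da], giving [lagidaŋda].

[lagidaŋda]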